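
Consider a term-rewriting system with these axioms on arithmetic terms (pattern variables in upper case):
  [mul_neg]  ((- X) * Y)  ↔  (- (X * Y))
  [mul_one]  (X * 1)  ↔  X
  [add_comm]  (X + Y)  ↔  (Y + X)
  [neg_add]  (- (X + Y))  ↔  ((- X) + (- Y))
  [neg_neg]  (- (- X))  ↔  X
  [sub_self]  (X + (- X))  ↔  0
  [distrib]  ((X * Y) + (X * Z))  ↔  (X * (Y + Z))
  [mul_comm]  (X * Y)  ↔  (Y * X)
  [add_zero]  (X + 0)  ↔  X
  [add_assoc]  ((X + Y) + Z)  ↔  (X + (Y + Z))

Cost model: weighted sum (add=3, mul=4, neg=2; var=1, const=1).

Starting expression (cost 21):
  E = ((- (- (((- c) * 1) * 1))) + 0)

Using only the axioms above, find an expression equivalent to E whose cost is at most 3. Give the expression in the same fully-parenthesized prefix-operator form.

step 1: mul_one (→) rewrites (((- c) * 1) * 1) into ((- c) * 1), now ((- (- ((- c) * 1))) + 0)
step 2: mul_one (→) rewrites ((- c) * 1) into (- c), now ((- (- (- c))) + 0)
step 3: add_zero (→) rewrites ((- (- (- c))) + 0) into (- (- (- c)))
step 4: neg_neg (→) rewrites (- (- c)) into c, reaching cost 3 (bound 3)

(- c)   [cost 3]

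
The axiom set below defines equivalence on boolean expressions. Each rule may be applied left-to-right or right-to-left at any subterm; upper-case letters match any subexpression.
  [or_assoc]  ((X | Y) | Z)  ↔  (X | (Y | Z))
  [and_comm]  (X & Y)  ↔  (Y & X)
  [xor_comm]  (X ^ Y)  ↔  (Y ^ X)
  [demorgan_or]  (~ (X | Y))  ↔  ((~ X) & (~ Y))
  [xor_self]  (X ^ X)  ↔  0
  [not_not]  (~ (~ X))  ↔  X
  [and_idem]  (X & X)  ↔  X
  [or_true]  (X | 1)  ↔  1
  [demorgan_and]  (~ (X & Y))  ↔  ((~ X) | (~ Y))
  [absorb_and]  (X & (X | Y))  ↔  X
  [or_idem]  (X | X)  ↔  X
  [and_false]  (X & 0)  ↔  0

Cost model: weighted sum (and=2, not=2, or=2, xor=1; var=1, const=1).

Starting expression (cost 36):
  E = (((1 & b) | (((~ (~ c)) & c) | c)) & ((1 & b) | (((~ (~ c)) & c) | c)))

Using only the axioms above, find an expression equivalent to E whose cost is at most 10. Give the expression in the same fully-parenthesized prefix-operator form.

((1 & b) | (c | c))   [cost 10]

(1) (((1 & b) | (((~ (~ c)) & c) | c)) & ((1 & b) | (((~ (~ c)) & c) | c)))  =[and_idem →]=  ((1 & b) | (((~ (~ c)) & c) | c))
(2) (~ (~ c))  =[not_not →]=  c    ⊢ ((1 & b) | ((c & c) | c))
(3) (c & c)  =[and_idem →]=  c    ⊢ cost 10, within 10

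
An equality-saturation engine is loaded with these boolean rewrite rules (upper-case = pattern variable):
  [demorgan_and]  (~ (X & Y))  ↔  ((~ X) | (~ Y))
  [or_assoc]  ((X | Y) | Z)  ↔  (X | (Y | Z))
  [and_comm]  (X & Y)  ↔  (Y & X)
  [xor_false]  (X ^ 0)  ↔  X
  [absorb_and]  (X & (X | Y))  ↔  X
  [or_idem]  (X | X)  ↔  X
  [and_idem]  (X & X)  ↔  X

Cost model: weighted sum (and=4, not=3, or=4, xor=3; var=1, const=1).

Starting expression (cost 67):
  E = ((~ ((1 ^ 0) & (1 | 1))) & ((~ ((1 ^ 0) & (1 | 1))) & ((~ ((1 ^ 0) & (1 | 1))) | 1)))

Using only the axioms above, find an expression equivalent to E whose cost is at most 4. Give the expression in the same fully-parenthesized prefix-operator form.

(~ 1)   [cost 4]

(1) ((~ ((1 ^ 0) & (1 | 1))) & ((~ ((1 ^ 0) & (1 | 1))) | 1))  =[absorb_and →]=  (~ ((1 ^ 0) & (1 | 1)))    ⊢ ((~ ((1 ^ 0) & (1 | 1))) & (~ ((1 ^ 0) & (1 | 1))))
(2) ((~ ((1 ^ 0) & (1 | 1))) & (~ ((1 ^ 0) & (1 | 1))))  =[and_idem →]=  (~ ((1 ^ 0) & (1 | 1)))
(3) (1 ^ 0)  =[xor_false →]=  1    ⊢ (~ (1 & (1 | 1)))
(4) (1 & (1 | 1))  =[absorb_and →]=  1    ⊢ cost 4, within 4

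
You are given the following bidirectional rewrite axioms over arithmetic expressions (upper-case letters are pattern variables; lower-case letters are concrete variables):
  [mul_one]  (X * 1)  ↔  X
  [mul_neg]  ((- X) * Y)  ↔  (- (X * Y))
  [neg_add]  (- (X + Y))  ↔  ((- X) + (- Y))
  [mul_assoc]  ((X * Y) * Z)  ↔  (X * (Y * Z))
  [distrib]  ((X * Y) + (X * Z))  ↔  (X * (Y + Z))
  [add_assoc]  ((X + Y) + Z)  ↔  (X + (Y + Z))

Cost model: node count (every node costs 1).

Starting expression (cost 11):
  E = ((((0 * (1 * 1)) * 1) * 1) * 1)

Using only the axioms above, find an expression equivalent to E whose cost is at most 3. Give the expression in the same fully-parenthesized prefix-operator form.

step 1: mul_one (→) rewrites (1 * 1) into 1, now ((((0 * 1) * 1) * 1) * 1)
step 2: mul_one (→) rewrites ((((0 * 1) * 1) * 1) * 1) into (((0 * 1) * 1) * 1)
step 3: mul_one (→) rewrites ((0 * 1) * 1) into (0 * 1), now ((0 * 1) * 1)
step 4: mul_one (→) rewrites (0 * 1) into 0, reaching cost 3 (bound 3)

(0 * 1)   [cost 3]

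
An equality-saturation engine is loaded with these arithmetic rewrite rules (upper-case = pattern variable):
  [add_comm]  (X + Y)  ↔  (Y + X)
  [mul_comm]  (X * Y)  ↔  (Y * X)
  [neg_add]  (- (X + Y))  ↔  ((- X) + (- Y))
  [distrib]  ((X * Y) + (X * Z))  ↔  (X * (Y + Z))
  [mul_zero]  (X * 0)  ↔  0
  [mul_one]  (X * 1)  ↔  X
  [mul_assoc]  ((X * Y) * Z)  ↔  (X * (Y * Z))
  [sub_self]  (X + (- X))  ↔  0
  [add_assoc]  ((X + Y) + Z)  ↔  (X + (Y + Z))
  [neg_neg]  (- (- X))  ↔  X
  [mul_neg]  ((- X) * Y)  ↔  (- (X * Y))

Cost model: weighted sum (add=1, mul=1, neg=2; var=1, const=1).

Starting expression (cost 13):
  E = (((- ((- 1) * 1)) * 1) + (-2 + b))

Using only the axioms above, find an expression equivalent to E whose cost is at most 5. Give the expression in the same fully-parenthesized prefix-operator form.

(1 + (-2 + b))   [cost 5]

step 1: mul_one (→) rewrites ((- ((- 1) * 1)) * 1) into (- ((- 1) * 1)), now ((- ((- 1) * 1)) + (-2 + b))
step 2: mul_one (→) rewrites ((- 1) * 1) into (- 1), now ((- (- 1)) + (-2 + b))
step 3: neg_neg (→) rewrites (- (- 1)) into 1, reaching cost 5 (bound 5)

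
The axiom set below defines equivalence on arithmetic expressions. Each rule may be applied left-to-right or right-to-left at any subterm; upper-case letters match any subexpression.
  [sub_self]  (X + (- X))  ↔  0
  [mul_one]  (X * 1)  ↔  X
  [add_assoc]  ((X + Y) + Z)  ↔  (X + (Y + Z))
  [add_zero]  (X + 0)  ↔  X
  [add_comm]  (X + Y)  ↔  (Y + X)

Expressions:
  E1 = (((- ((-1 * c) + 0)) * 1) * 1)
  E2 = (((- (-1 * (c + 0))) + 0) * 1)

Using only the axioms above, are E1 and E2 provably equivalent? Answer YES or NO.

step 1: add_zero (→) rewrites ((-1 * c) + 0) into (-1 * c), now (((- (-1 * c)) * 1) * 1)
step 2: mul_one (→) rewrites ((- (-1 * c)) * 1) into (- (-1 * c)), now ((- (-1 * c)) * 1)
step 3: mul_one (→) rewrites ((- (-1 * c)) * 1) into (- (-1 * c))
step 4: add_zero (←) rewrites (- (-1 * c)) into ((- (-1 * c)) + 0)
step 5: mul_one (←) rewrites ((- (-1 * c)) + 0) into (((- (-1 * c)) + 0) * 1)
step 6: add_zero (←) rewrites c into (c + 0), which is E2

YES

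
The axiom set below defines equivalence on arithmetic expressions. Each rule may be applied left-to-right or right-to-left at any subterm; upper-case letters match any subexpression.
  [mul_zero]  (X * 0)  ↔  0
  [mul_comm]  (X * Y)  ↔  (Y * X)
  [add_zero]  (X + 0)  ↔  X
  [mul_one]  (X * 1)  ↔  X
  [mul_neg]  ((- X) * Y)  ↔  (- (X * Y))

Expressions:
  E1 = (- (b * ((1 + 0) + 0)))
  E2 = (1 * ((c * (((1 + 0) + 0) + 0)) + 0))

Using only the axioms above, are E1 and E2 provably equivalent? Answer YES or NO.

NO

Every axiom is a valid identity, so a rewrite proof would force E1 and E2 to agree under every assignment.
At b=0, c=1: E1 = 0 but E2 = 1; they differ, so no derivation exists.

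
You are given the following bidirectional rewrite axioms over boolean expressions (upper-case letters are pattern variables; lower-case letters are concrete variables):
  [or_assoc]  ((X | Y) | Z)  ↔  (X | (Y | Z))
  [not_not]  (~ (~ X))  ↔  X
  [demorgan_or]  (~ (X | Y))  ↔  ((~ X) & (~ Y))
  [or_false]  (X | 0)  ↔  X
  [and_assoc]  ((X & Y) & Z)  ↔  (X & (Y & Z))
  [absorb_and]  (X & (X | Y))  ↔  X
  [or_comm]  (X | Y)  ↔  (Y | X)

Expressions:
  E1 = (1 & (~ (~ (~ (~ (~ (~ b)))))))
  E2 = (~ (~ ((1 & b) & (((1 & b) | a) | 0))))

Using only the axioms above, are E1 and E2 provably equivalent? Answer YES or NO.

step 1: not_not (→) rewrites (~ (~ (~ (~ (~ b))))) into (~ (~ (~ b))), now (1 & (~ (~ (~ (~ b)))))
step 2: not_not (→) rewrites (~ (~ b)) into b, now (1 & (~ (~ b)))
step 3: not_not (→) rewrites (~ (~ b)) into b, now (1 & b)
step 4: not_not (←) rewrites (1 & b) into (~ (~ (1 & b)))
step 5: absorb_and (←) rewrites (1 & b) into ((1 & b) & ((1 & b) | a)), now (~ (~ ((1 & b) & ((1 & b) | a))))
step 6: or_false (←) rewrites ((1 & b) | a) into (((1 & b) | a) | 0), which is E2

YES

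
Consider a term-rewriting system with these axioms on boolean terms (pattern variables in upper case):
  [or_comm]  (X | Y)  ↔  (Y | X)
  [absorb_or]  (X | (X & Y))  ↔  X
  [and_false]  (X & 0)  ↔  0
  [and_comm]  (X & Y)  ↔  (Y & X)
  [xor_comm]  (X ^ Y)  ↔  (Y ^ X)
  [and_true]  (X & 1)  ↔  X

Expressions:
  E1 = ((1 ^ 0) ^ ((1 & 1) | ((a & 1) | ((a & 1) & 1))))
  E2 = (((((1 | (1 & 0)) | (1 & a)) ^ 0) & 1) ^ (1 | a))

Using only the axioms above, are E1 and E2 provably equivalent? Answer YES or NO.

YES

step 1: absorb_or (→) rewrites ((a & 1) | ((a & 1) & 1)) into (a & 1), now ((1 ^ 0) ^ ((1 & 1) | (a & 1)))
step 2: and_true (→) rewrites (1 & 1) into 1, now ((1 ^ 0) ^ (1 | (a & 1)))
step 3: and_true (→) rewrites (a & 1) into a, now ((1 ^ 0) ^ (1 | a))
step 4: absorb_or (←) rewrites 1 into (1 | (1 & a)), now (((1 | (1 & a)) ^ 0) ^ (1 | a))
step 5: and_true (←) rewrites ((1 | (1 & a)) ^ 0) into (((1 | (1 & a)) ^ 0) & 1), now ((((1 | (1 & a)) ^ 0) & 1) ^ (1 | a))
step 6: absorb_or (←) rewrites 1 into (1 | (1 & 0)), which is E2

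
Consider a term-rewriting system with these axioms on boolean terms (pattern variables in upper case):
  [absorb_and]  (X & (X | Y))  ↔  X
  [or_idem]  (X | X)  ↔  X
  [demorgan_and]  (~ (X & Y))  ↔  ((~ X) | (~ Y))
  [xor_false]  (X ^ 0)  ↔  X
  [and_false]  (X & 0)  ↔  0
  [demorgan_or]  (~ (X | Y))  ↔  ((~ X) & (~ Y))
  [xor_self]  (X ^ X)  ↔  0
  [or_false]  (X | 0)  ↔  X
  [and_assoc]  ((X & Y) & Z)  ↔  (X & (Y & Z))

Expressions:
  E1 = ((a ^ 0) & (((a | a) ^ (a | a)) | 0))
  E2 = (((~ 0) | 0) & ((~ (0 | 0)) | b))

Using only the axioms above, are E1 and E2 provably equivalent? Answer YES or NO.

NO

Every axiom is a valid identity, so a rewrite proof would force E1 and E2 to agree under every assignment.
At a=0, b=0: E1 = 0 but E2 = 1; they differ, so no derivation exists.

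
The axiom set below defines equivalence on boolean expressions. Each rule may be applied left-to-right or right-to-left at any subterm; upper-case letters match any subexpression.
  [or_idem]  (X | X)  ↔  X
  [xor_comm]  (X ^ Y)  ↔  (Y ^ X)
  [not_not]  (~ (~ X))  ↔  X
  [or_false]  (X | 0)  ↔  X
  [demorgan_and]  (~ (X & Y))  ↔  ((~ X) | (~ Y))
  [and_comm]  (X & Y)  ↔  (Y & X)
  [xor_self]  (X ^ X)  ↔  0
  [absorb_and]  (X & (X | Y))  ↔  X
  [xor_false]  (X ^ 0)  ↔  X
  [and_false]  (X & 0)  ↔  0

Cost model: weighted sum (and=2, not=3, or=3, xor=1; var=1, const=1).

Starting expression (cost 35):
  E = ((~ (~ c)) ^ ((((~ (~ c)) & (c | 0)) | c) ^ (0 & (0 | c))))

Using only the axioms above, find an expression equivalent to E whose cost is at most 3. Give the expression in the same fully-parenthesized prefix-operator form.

1. [not_not →] (~ (~ c))  →  c;  E = ((~ (~ c)) ^ (((c & (c | 0)) | c) ^ (0 & (0 | c))))
2. [absorb_and →] (0 & (0 | c))  →  0;  E = ((~ (~ c)) ^ (((c & (c | 0)) | c) ^ 0))
3. [absorb_and →] (c & (c | 0))  →  c;  E = ((~ (~ c)) ^ ((c | c) ^ 0))
4. [or_idem →] (c | c)  →  c;  E = ((~ (~ c)) ^ (c ^ 0))
5. [not_not →] (~ (~ c))  →  c;  E = (c ^ (c ^ 0))
6. [xor_false →] (c ^ 0)  →  c;  cost 3 ≤ 3, done

(c ^ c)   [cost 3]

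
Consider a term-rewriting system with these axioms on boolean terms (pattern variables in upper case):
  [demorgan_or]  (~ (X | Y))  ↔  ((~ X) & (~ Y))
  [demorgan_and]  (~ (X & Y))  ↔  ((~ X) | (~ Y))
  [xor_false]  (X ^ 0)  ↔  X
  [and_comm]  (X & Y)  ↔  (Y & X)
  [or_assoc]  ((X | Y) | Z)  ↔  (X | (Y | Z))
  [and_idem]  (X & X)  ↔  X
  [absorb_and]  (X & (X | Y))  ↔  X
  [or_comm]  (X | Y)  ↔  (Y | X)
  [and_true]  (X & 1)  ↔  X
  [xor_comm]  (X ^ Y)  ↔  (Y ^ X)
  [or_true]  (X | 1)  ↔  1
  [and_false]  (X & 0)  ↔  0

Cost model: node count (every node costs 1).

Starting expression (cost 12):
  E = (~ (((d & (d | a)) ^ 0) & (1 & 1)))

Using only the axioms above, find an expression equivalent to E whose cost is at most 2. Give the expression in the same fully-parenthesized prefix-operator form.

(1) ((d & (d | a)) ^ 0)  =[xor_false →]=  (d & (d | a))    ⊢ (~ ((d & (d | a)) & (1 & 1)))
(2) (d & (d | a))  =[absorb_and →]=  d    ⊢ (~ (d & (1 & 1)))
(3) (1 & 1)  =[and_idem →]=  1    ⊢ (~ (d & 1))
(4) (d & 1)  =[and_true →]=  d    ⊢ cost 2, within 2

(~ d)   [cost 2]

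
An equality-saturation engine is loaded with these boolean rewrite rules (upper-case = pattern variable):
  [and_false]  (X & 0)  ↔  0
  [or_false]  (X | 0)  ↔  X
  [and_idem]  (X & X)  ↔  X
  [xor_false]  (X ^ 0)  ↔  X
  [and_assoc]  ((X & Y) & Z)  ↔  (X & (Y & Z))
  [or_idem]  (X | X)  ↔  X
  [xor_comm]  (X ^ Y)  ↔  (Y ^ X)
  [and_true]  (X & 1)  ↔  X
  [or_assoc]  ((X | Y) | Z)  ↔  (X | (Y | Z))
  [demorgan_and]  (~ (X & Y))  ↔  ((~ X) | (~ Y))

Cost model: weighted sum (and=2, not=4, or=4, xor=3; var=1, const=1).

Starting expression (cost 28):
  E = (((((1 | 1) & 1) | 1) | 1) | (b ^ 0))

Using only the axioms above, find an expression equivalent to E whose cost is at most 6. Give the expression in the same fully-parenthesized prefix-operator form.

(1 | b)   [cost 6]

1. [or_idem →] (1 | 1)  →  1;  E = ((((1 & 1) | 1) | 1) | (b ^ 0))
2. [xor_false →] (b ^ 0)  →  b;  E = ((((1 & 1) | 1) | 1) | b)
3. [and_true →] (1 & 1)  →  1;  E = (((1 | 1) | 1) | b)
4. [or_idem →] (1 | 1)  →  1;  E = ((1 | 1) | b)
5. [or_idem →] (1 | 1)  →  1;  cost 6 ≤ 6, done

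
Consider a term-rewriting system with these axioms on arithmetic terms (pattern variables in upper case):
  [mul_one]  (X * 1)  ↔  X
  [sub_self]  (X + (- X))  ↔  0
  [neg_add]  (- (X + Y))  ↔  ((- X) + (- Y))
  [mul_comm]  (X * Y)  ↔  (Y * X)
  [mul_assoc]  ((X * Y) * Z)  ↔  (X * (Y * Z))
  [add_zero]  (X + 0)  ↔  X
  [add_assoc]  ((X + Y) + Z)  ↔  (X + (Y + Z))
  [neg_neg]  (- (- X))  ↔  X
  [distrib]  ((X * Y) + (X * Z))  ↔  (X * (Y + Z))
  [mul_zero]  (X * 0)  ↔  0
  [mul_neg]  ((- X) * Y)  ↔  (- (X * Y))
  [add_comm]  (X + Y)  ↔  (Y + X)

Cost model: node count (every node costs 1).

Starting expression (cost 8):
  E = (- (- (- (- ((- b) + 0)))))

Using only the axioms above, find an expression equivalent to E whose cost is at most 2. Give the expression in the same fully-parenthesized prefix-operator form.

(1) ((- b) + 0)  =[add_zero →]=  (- b)    ⊢ (- (- (- (- (- b)))))
(2) (- (- (- b)))  =[neg_neg →]=  (- b)    ⊢ (- (- (- b)))
(3) (- (- (- b)))  =[neg_neg →]=  (- b)    ⊢ cost 2, within 2

(- b)   [cost 2]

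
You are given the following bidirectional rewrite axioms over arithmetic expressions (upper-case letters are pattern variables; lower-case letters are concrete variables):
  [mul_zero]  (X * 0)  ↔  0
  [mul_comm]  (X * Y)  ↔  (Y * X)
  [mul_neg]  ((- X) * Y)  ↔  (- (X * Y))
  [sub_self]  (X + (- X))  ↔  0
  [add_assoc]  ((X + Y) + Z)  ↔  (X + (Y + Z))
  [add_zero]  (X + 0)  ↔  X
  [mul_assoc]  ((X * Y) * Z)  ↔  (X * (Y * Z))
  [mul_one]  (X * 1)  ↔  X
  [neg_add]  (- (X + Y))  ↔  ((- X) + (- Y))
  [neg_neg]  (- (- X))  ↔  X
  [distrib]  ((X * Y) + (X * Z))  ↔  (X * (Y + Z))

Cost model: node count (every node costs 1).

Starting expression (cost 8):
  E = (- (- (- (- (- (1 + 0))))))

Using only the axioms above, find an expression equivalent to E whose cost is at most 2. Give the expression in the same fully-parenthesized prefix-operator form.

(- 1)   [cost 2]

step 1: add_zero (→) rewrites (1 + 0) into 1, now (- (- (- (- (- 1)))))
step 2: neg_neg (→) rewrites (- (- (- (- (- 1))))) into (- (- (- 1)))
step 3: neg_neg (→) rewrites (- (- (- 1))) into (- 1), reaching cost 2 (bound 2)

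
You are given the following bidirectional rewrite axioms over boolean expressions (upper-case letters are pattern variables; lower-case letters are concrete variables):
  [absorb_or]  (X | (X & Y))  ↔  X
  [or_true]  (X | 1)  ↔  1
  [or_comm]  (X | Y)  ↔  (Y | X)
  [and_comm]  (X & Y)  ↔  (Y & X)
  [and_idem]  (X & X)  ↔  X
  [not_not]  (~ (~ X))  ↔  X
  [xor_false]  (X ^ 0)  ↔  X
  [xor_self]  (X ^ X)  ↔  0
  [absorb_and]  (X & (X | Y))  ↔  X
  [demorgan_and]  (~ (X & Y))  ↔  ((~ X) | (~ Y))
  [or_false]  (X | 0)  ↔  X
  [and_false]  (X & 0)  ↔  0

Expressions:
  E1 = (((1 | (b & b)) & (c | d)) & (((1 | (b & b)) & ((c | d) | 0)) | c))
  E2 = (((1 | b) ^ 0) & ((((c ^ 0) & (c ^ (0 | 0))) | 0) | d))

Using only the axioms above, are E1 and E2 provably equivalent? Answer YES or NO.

YES

(1) ((c | d) | 0)  =[or_false →]=  (c | d)    ⊢ (((1 | (b & b)) & (c | d)) & (((1 | (b & b)) & (c | d)) | c))
(2) (((1 | (b & b)) & (c | d)) & (((1 | (b & b)) & (c | d)) | c))  =[absorb_and →]=  ((1 | (b & b)) & (c | d))
(3) (b & b)  =[and_idem →]=  b    ⊢ ((1 | b) & (c | d))
(4) (1 | b)  =[xor_false ←]=  ((1 | b) ^ 0)    ⊢ (((1 | b) ^ 0) & (c | d))
(5) c  =[xor_false ←]=  (c ^ 0)    ⊢ (((1 | b) ^ 0) & ((c ^ 0) | d))
(6) (c ^ 0)  =[and_idem ←]=  ((c ^ 0) & (c ^ 0))    ⊢ (((1 | b) ^ 0) & (((c ^ 0) & (c ^ 0)) | d))
(7) ((c ^ 0) & (c ^ 0))  =[or_false ←]=  (((c ^ 0) & (c ^ 0)) | 0)    ⊢ (((1 | b) ^ 0) & ((((c ^ 0) & (c ^ 0)) | 0) | d))
(8) 0  =[or_false ←]=  (0 | 0)    ⊢ E2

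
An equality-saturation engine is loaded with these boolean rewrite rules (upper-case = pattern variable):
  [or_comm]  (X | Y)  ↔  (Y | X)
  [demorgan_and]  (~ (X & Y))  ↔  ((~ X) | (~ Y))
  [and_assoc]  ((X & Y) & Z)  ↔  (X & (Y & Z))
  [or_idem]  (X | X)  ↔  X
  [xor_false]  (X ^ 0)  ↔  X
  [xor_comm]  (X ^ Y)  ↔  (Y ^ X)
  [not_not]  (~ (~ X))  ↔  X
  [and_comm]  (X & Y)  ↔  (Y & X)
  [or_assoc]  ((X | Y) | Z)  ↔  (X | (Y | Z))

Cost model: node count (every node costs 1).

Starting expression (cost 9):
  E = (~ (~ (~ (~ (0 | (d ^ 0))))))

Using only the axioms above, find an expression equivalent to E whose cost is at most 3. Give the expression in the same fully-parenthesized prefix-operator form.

(0 | d)   [cost 3]

1. [xor_false →] (d ^ 0)  →  d;  E = (~ (~ (~ (~ (0 | d)))))
2. [not_not →] (~ (~ (~ (~ (0 | d)))))  →  (~ (~ (0 | d)))
3. [not_not →] (~ (~ (0 | d)))  →  (0 | d);  cost 3 ≤ 3, done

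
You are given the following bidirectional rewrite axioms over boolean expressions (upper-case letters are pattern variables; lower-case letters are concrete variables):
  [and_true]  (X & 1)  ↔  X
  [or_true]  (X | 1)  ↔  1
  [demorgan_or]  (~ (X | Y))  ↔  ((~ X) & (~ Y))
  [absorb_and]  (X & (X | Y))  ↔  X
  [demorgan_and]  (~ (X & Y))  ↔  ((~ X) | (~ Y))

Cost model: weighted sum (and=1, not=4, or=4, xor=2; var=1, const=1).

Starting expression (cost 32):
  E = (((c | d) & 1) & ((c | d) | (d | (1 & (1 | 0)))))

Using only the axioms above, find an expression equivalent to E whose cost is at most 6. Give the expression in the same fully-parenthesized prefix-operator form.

(c | d)   [cost 6]

step 1: absorb_and (→) rewrites (1 & (1 | 0)) into 1, now (((c | d) & 1) & ((c | d) | (d | 1)))
step 2: or_true (→) rewrites (d | 1) into 1, now (((c | d) & 1) & ((c | d) | 1))
step 3: and_true (→) rewrites ((c | d) & 1) into (c | d), now ((c | d) & ((c | d) | 1))
step 4: absorb_and (→) rewrites ((c | d) & ((c | d) | 1)) into (c | d), reaching cost 6 (bound 6)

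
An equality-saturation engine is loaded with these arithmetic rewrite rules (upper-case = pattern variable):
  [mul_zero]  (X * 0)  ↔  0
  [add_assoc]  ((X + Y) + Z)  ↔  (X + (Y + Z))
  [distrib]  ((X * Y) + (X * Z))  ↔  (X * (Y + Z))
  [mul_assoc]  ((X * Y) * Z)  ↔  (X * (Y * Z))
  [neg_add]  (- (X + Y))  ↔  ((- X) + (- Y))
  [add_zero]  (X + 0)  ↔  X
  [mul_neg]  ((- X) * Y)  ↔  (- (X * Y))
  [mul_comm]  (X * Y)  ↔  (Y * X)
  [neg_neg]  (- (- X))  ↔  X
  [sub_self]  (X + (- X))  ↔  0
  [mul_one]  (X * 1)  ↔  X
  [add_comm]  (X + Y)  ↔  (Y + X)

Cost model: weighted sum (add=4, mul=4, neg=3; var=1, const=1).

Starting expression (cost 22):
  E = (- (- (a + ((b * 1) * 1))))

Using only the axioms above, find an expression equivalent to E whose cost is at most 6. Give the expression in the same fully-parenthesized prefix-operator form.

(a + b)   [cost 6]

(1) (b * 1)  =[mul_one →]=  b    ⊢ (- (- (a + (b * 1))))
(2) (- (- (a + (b * 1))))  =[neg_neg →]=  (a + (b * 1))
(3) (b * 1)  =[mul_one →]=  b    ⊢ cost 6, within 6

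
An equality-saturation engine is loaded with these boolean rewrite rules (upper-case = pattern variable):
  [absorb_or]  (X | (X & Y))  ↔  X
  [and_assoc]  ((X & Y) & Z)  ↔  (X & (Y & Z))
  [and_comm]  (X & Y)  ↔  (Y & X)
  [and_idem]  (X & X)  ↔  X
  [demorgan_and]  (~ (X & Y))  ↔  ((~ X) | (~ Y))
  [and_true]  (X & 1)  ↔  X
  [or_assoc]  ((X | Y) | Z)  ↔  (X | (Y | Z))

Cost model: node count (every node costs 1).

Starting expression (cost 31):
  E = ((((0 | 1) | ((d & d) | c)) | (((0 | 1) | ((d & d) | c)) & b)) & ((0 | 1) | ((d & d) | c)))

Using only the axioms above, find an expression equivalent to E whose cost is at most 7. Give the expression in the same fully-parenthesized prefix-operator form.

1. [absorb_or →] (((0 | 1) | ((d & d) | c)) | (((0 | 1) | ((d & d) | c)) & b))  →  ((0 | 1) | ((d & d) | c));  E = (((0 | 1) | ((d & d) | c)) & ((0 | 1) | ((d & d) | c)))
2. [and_idem →] (((0 | 1) | ((d & d) | c)) & ((0 | 1) | ((d & d) | c)))  →  ((0 | 1) | ((d & d) | c))
3. [and_idem →] (d & d)  →  d;  cost 7 ≤ 7, done

((0 | 1) | (d | c))   [cost 7]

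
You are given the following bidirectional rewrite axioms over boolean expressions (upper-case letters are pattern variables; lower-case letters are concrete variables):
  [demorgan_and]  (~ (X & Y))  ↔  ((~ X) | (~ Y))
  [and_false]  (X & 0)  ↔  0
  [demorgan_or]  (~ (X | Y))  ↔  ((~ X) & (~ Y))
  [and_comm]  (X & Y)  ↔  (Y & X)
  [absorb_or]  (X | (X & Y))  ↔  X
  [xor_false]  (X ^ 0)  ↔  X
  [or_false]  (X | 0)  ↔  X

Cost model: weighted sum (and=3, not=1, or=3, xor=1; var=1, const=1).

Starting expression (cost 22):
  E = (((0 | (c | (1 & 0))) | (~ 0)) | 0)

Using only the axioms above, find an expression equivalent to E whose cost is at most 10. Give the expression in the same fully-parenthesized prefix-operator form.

((0 | c) | (~ 0))   [cost 10]

1. [and_false →] (1 & 0)  →  0;  E = (((0 | (c | 0)) | (~ 0)) | 0)
2. [or_false →] (c | 0)  →  c;  E = (((0 | c) | (~ 0)) | 0)
3. [or_false →] (((0 | c) | (~ 0)) | 0)  →  ((0 | c) | (~ 0));  cost 10 ≤ 10, done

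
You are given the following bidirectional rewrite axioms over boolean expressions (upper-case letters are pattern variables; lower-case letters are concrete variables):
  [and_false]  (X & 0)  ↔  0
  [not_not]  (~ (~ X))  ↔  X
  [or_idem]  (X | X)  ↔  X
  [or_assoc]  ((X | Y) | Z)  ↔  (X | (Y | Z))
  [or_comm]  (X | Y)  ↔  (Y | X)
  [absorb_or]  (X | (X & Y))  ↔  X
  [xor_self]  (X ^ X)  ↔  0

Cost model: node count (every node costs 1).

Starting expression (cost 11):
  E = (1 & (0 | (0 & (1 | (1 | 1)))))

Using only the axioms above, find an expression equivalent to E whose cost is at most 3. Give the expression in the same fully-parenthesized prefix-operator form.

(1 & 0)   [cost 3]

(1) (1 | 1)  =[or_idem →]=  1    ⊢ (1 & (0 | (0 & (1 | 1))))
(2) (1 | 1)  =[or_idem →]=  1    ⊢ (1 & (0 | (0 & 1)))
(3) (0 | (0 & 1))  =[absorb_or →]=  0    ⊢ cost 3, within 3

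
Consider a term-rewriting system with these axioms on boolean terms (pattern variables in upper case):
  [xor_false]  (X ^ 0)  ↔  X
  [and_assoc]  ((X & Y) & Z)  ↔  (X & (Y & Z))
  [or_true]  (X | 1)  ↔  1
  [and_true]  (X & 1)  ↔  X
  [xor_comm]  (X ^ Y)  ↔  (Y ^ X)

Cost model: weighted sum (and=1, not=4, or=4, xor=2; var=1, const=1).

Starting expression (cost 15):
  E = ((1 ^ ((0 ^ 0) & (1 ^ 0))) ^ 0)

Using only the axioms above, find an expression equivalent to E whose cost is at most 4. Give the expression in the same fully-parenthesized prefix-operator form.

(1) ((1 ^ ((0 ^ 0) & (1 ^ 0))) ^ 0)  =[xor_false →]=  (1 ^ ((0 ^ 0) & (1 ^ 0)))
(2) (1 ^ 0)  =[xor_false →]=  1    ⊢ (1 ^ ((0 ^ 0) & 1))
(3) (0 ^ 0)  =[xor_false →]=  0    ⊢ (1 ^ (0 & 1))
(4) (0 & 1)  =[and_true →]=  0    ⊢ cost 4, within 4

(1 ^ 0)   [cost 4]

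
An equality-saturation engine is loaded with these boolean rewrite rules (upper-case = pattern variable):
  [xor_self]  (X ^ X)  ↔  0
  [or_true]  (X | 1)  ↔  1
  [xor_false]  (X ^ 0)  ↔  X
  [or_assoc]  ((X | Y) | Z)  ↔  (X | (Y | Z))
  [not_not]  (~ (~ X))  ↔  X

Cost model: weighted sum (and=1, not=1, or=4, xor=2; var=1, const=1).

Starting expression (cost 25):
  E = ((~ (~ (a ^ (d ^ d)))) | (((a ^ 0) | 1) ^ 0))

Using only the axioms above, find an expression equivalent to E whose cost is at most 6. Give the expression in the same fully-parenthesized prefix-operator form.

(a | 1)   [cost 6]

(1) (d ^ d)  =[xor_self →]=  0    ⊢ ((~ (~ (a ^ 0))) | (((a ^ 0) | 1) ^ 0))
(2) (a ^ 0)  =[xor_false →]=  a    ⊢ ((~ (~ (a ^ 0))) | ((a | 1) ^ 0))
(3) (~ (~ (a ^ 0)))  =[not_not →]=  (a ^ 0)    ⊢ ((a ^ 0) | ((a | 1) ^ 0))
(4) (a ^ 0)  =[xor_false →]=  a    ⊢ (a | ((a | 1) ^ 0))
(5) ((a | 1) ^ 0)  =[xor_false →]=  (a | 1)    ⊢ (a | (a | 1))
(6) (a | 1)  =[or_true →]=  1    ⊢ cost 6, within 6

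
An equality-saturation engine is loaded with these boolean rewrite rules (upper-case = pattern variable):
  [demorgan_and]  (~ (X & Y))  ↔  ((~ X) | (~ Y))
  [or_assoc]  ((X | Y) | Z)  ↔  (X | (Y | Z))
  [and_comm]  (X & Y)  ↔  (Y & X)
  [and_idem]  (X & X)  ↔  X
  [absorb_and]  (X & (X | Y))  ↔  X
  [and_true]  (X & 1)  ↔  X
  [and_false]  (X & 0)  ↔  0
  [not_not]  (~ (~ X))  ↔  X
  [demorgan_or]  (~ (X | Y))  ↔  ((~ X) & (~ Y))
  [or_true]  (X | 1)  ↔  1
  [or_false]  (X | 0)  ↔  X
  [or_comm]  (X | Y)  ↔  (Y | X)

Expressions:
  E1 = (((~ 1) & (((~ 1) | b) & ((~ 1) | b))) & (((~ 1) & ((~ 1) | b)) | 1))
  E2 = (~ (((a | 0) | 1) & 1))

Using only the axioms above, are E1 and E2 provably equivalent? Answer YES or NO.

YES

1. [and_idem →] (((~ 1) | b) & ((~ 1) | b))  →  ((~ 1) | b);  E1 = (((~ 1) & ((~ 1) | b)) & (((~ 1) & ((~ 1) | b)) | 1))
2. [absorb_and →] (((~ 1) & ((~ 1) | b)) & (((~ 1) & ((~ 1) | b)) | 1))  →  ((~ 1) & ((~ 1) | b))
3. [absorb_and →] ((~ 1) & ((~ 1) | b))  →  (~ 1)
4. [or_true ←] 1  →  (a | 1);  E1 = (~ (a | 1))
5. [or_false ←] a  →  (a | 0);  E1 = (~ ((a | 0) | 1))
6. [and_true ←] ((a | 0) | 1)  →  (((a | 0) | 1) & 1);  this is E2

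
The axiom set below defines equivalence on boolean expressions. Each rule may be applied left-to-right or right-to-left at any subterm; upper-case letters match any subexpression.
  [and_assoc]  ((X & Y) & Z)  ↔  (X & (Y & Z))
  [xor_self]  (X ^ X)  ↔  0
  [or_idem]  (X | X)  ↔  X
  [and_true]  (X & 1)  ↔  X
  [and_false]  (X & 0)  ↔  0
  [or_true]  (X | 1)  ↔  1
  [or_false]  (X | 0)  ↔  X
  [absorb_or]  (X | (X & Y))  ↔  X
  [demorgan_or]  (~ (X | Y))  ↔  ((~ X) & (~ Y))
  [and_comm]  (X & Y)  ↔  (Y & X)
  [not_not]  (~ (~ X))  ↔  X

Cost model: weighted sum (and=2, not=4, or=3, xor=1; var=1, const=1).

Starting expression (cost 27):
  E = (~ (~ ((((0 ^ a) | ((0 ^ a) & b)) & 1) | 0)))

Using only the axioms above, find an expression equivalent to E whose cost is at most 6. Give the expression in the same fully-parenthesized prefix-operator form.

((0 ^ a) & 1)   [cost 6]

(1) (~ (~ ((((0 ^ a) | ((0 ^ a) & b)) & 1) | 0)))  =[not_not →]=  ((((0 ^ a) | ((0 ^ a) & b)) & 1) | 0)
(2) ((0 ^ a) | ((0 ^ a) & b))  =[absorb_or →]=  (0 ^ a)    ⊢ (((0 ^ a) & 1) | 0)
(3) (((0 ^ a) & 1) | 0)  =[or_false →]=  ((0 ^ a) & 1)    ⊢ cost 6, within 6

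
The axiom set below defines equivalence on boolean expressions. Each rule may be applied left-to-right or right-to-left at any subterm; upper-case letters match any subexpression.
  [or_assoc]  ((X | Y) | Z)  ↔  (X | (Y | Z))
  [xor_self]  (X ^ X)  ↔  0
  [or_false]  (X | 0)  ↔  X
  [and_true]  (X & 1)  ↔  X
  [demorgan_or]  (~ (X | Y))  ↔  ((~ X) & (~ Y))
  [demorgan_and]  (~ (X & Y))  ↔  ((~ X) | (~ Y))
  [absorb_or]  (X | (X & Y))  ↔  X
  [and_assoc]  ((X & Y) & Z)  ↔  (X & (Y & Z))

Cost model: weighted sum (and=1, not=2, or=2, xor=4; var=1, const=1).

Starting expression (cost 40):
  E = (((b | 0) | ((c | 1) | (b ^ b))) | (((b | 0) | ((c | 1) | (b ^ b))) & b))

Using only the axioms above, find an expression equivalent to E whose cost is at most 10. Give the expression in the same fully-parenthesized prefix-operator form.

((b | 0) | (c | 1))   [cost 10]

(1) (((b | 0) | ((c | 1) | (b ^ b))) | (((b | 0) | ((c | 1) | (b ^ b))) & b))  =[absorb_or →]=  ((b | 0) | ((c | 1) | (b ^ b)))
(2) (b ^ b)  =[xor_self →]=  0    ⊢ ((b | 0) | ((c | 1) | 0))
(3) ((c | 1) | 0)  =[or_false →]=  (c | 1)    ⊢ cost 10, within 10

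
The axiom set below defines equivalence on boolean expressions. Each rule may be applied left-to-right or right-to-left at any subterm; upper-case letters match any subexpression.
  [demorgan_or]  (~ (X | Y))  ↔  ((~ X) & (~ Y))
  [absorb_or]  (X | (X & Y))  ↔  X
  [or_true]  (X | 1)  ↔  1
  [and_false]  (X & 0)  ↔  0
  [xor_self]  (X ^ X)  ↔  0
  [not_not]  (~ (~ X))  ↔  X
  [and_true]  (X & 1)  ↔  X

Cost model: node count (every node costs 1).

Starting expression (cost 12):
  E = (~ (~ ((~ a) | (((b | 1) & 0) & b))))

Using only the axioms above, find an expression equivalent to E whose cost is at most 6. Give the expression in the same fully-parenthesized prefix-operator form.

((~ a) | (0 & b))   [cost 6]

step 1: not_not (→) rewrites (~ (~ ((~ a) | (((b | 1) & 0) & b)))) into ((~ a) | (((b | 1) & 0) & b))
step 2: or_true (→) rewrites (b | 1) into 1, now ((~ a) | ((1 & 0) & b))
step 3: and_false (→) rewrites (1 & 0) into 0, reaching cost 6 (bound 6)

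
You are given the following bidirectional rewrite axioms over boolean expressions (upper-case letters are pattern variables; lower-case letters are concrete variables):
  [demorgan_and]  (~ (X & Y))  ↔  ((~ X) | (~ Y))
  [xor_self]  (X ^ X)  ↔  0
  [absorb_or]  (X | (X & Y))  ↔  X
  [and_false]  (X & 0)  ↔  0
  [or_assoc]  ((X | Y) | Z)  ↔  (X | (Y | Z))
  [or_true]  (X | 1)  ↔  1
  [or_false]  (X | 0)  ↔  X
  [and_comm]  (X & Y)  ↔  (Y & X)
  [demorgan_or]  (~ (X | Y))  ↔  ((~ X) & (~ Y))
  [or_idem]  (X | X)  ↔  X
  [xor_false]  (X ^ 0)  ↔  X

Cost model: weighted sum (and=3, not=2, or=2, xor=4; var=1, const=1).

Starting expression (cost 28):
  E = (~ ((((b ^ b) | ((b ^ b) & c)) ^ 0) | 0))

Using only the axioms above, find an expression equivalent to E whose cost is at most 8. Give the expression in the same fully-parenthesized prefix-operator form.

1. [absorb_or →] ((b ^ b) | ((b ^ b) & c))  →  (b ^ b);  E = (~ (((b ^ b) ^ 0) | 0))
2. [or_false →] (((b ^ b) ^ 0) | 0)  →  ((b ^ b) ^ 0);  E = (~ ((b ^ b) ^ 0))
3. [xor_false →] ((b ^ b) ^ 0)  →  (b ^ b);  cost 8 ≤ 8, done

(~ (b ^ b))   [cost 8]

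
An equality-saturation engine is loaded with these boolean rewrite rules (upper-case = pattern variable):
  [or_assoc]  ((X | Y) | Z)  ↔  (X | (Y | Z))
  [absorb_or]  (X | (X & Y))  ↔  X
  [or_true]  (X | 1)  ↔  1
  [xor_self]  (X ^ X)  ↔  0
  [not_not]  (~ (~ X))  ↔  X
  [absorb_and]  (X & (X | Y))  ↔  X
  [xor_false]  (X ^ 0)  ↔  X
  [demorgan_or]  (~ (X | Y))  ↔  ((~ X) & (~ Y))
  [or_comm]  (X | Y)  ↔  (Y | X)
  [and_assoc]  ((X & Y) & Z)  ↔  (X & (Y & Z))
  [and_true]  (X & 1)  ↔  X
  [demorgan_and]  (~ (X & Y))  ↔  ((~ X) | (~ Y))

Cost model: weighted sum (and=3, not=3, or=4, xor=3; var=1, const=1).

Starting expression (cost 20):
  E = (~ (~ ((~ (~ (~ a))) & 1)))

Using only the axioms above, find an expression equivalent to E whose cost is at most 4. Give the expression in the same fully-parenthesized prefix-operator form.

(~ a)   [cost 4]

(1) ((~ (~ (~ a))) & 1)  =[and_true →]=  (~ (~ (~ a)))    ⊢ (~ (~ (~ (~ (~ a)))))
(2) (~ (~ (~ (~ (~ a)))))  =[not_not →]=  (~ (~ (~ a)))
(3) (~ (~ (~ a)))  =[not_not →]=  (~ a)    ⊢ cost 4, within 4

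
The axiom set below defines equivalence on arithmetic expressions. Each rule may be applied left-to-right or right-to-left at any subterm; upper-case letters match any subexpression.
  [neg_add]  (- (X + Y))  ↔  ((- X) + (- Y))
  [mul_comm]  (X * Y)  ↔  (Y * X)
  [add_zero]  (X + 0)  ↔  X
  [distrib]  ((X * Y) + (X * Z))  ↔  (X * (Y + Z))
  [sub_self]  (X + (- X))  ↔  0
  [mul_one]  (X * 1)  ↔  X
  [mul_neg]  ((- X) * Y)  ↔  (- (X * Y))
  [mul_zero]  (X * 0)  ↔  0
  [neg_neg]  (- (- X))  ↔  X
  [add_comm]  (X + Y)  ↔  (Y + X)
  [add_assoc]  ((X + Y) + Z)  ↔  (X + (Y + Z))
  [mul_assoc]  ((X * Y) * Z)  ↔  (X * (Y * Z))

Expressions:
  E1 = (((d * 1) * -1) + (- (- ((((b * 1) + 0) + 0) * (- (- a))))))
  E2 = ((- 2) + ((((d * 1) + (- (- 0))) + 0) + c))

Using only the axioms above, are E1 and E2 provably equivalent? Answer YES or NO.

All listed rules preserve value, hence provable equivalence implies equal values everywhere; look for a separating assignment.
a=0, b=0, c=0, d=0 gives E1 ↦ 0, E2 ↦ -2; values differ ⇒ not provably equivalent.

NO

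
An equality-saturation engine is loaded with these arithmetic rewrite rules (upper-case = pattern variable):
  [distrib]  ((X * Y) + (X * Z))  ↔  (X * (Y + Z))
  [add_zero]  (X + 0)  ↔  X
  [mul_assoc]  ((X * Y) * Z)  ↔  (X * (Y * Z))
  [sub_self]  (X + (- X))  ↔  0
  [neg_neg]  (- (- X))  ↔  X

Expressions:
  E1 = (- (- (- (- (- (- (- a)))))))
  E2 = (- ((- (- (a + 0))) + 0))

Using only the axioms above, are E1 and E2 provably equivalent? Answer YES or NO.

(1) (- (- a))  =[neg_neg →]=  a    ⊢ (- (- (- (- (- a)))))
(2) (- (- (- a)))  =[neg_neg →]=  (- a)    ⊢ (- (- (- a)))
(3) (- (- a))  =[neg_neg →]=  a    ⊢ (- a)
(4) a  =[add_zero ←]=  (a + 0)    ⊢ (- (a + 0))
(5) (- (a + 0))  =[neg_neg ←]=  (- (- (- (a + 0))))
(6) (- (- (a + 0)))  =[add_zero ←]=  ((- (- (a + 0))) + 0)    ⊢ E2

YES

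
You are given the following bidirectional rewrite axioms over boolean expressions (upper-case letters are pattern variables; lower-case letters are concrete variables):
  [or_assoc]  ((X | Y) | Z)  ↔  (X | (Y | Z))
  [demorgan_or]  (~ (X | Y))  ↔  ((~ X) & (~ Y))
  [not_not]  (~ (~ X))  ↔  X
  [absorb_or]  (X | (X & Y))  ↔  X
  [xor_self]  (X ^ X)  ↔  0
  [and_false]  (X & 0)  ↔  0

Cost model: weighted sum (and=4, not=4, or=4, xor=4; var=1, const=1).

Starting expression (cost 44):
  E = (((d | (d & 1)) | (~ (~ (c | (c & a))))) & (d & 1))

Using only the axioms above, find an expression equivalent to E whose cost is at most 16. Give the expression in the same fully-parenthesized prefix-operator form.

1. [not_not →] (~ (~ (c | (c & a))))  →  (c | (c & a));  E = (((d | (d & 1)) | (c | (c & a))) & (d & 1))
2. [absorb_or →] (d | (d & 1))  →  d;  E = ((d | (c | (c & a))) & (d & 1))
3. [absorb_or →] (c | (c & a))  →  c;  cost 16 ≤ 16, done

((d | c) & (d & 1))   [cost 16]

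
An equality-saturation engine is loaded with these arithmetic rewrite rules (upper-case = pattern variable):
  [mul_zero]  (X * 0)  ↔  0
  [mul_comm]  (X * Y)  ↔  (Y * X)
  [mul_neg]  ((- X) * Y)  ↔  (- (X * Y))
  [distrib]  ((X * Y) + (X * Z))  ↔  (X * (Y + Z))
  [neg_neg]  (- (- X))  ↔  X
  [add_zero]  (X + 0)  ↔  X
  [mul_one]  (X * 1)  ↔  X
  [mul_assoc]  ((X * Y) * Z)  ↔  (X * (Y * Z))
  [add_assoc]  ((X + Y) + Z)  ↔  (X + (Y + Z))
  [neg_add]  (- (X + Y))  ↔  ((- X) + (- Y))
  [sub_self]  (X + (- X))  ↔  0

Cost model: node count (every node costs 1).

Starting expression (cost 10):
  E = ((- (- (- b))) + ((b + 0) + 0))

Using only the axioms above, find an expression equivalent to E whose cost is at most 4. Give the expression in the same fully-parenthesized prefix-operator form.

((- b) + b)   [cost 4]

1. [neg_neg →] (- (- (- b)))  →  (- b);  E = ((- b) + ((b + 0) + 0))
2. [add_zero →] ((b + 0) + 0)  →  (b + 0);  E = ((- b) + (b + 0))
3. [add_zero →] (b + 0)  →  b;  cost 4 ≤ 4, done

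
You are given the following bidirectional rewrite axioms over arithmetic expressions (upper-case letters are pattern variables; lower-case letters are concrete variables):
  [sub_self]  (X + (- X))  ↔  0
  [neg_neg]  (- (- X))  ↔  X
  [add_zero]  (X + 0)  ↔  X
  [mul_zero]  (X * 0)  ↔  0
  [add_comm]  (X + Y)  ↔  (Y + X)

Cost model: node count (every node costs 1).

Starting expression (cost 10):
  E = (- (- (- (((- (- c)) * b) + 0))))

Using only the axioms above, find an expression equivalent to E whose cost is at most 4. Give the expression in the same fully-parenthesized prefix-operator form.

(- (c * b))   [cost 4]

(1) (- (- (((- (- c)) * b) + 0)))  =[neg_neg →]=  (((- (- c)) * b) + 0)    ⊢ (- (((- (- c)) * b) + 0))
(2) (- (- c))  =[neg_neg →]=  c    ⊢ (- ((c * b) + 0))
(3) ((c * b) + 0)  =[add_zero →]=  (c * b)    ⊢ cost 4, within 4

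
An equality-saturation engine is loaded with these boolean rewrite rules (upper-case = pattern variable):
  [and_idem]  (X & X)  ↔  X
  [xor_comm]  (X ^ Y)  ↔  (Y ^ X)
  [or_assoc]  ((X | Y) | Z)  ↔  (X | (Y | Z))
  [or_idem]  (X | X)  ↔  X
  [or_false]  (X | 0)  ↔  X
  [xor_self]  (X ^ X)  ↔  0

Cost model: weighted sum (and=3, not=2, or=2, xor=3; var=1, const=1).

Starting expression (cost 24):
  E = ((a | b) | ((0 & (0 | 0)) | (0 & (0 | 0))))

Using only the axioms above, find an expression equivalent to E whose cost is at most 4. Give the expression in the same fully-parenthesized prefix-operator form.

(a | b)   [cost 4]

1. [or_idem →] ((0 & (0 | 0)) | (0 & (0 | 0)))  →  (0 & (0 | 0));  E = ((a | b) | (0 & (0 | 0)))
2. [or_false →] (0 | 0)  →  0;  E = ((a | b) | (0 & 0))
3. [and_idem →] (0 & 0)  →  0;  E = ((a | b) | 0)
4. [or_false →] ((a | b) | 0)  →  (a | b);  cost 4 ≤ 4, done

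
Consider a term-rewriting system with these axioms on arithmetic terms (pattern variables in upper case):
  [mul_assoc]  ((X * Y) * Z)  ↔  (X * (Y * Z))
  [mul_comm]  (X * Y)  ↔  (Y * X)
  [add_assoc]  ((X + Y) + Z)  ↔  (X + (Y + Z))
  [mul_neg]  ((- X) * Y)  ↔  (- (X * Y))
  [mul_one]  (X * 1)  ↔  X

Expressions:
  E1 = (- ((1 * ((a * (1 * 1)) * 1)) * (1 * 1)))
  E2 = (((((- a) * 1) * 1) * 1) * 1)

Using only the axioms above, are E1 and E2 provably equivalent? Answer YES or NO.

1. [mul_one →] (1 * 1)  →  1;  E1 = (- ((1 * ((a * 1) * 1)) * (1 * 1)))
2. [mul_one →] (a * 1)  →  a;  E1 = (- ((1 * (a * 1)) * (1 * 1)))
3. [mul_comm →] (1 * (a * 1))  →  ((a * 1) * 1);  E1 = (- (((a * 1) * 1) * (1 * 1)))
4. [mul_comm →] (((a * 1) * 1) * (1 * 1))  →  ((1 * 1) * ((a * 1) * 1));  E1 = (- ((1 * 1) * ((a * 1) * 1)))
5. [mul_one →] (1 * 1)  →  1;  E1 = (- (1 * ((a * 1) * 1)))
6. [mul_comm →] (1 * ((a * 1) * 1))  →  (((a * 1) * 1) * 1);  E1 = (- (((a * 1) * 1) * 1))
7. [mul_one →] ((a * 1) * 1)  →  (a * 1);  E1 = (- ((a * 1) * 1))
8. [mul_assoc →] ((a * 1) * 1)  →  (a * (1 * 1));  E1 = (- (a * (1 * 1)))
9. [mul_one →] (1 * 1)  →  1;  E1 = (- (a * 1))
10. [mul_one →] (a * 1)  →  a;  E1 = (- a)
11. [mul_one ←] (- a)  →  ((- a) * 1)
12. [mul_one ←] ((- a) * 1)  →  (((- a) * 1) * 1)
13. [mul_one ←] (((- a) * 1) * 1)  →  ((((- a) * 1) * 1) * 1)
14. [mul_one ←] 1  →  (1 * 1);  E1 = ((((- a) * 1) * 1) * (1 * 1))
15. [mul_assoc ←] ((((- a) * 1) * 1) * (1 * 1))  →  (((((- a) * 1) * 1) * 1) * 1);  this is E2

YES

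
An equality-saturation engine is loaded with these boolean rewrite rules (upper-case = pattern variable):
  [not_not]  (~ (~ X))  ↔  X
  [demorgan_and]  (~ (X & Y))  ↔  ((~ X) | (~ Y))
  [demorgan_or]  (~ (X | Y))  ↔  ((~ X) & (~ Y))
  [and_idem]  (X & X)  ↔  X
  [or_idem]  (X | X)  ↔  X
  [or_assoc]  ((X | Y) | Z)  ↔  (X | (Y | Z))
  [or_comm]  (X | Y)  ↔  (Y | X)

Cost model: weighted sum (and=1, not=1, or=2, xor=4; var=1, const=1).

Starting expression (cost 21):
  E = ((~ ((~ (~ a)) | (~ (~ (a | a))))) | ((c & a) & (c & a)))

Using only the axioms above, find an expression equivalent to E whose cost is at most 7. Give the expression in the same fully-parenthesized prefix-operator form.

((~ a) | (c & a))   [cost 7]

step 1: or_idem (→) rewrites (a | a) into a, now ((~ ((~ (~ a)) | (~ (~ a)))) | ((c & a) & (c & a)))
step 2: or_idem (→) rewrites ((~ (~ a)) | (~ (~ a))) into (~ (~ a)), now ((~ (~ (~ a))) | ((c & a) & (c & a)))
step 3: and_idem (→) rewrites ((c & a) & (c & a)) into (c & a), now ((~ (~ (~ a))) | (c & a))
step 4: not_not (→) rewrites (~ (~ a)) into a, reaching cost 7 (bound 7)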